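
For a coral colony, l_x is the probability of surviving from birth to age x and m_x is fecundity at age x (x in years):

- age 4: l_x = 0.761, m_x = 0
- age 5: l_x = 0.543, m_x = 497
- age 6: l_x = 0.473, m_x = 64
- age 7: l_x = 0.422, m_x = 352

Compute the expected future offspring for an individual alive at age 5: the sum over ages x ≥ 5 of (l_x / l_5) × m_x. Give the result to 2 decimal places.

826.31

l_5 = 0.543. Conditional survival from age 5 to x is l_x / l_5.
  x=5: (0.543/0.543) × 497 = 497.0000
  x=6: (0.473/0.543) × 64 = 55.7495
  x=7: (0.422/0.543) × 352 = 273.5617
Sum = 497.0000 + 55.7495 + 273.5617 = 826.3112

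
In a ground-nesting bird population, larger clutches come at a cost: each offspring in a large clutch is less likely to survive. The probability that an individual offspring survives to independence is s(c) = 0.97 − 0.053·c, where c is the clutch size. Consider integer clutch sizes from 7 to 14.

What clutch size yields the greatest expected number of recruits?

Expected recruits = c × s(c):
  c=7: 7 × 0.599 = 4.193
  c=8: 8 × 0.546 = 4.368
  c=9: 9 × 0.493 = 4.437
  c=10: 10 × 0.440 = 4.400
  c=11: 11 × 0.387 = 4.257
  c=12: 12 × 0.334 = 4.008
  c=13: 13 × 0.281 = 3.653
  c=14: 14 × 0.228 = 3.192
Maximum at c = 9 (4.437 recruits).

9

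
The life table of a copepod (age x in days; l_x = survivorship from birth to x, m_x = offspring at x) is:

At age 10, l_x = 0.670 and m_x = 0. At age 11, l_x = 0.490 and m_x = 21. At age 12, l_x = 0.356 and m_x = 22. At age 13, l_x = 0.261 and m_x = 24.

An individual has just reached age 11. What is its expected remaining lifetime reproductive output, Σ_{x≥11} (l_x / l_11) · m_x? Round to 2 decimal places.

49.77

l_11 = 0.490. Conditional survival from age 11 to x is l_x / l_11.
  x=11: (0.490/0.490) × 21 = 21.0000
  x=12: (0.356/0.490) × 22 = 15.9837
  x=13: (0.261/0.490) × 24 = 12.7837
Sum = 21.0000 + 15.9837 + 12.7837 = 49.7673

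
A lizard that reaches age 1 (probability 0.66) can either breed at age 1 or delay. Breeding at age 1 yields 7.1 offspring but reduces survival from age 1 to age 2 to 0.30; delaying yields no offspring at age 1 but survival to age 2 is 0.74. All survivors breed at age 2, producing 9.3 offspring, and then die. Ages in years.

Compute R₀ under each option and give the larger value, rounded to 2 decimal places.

breed at age 1: R₀ = 0.66 × (7.1 + 0.30 × 9.3) = 0.66 × 9.8900 = 6.5274
delay to age 2: R₀ = 0.66 × (0.74 × 9.3) = 0.66 × 6.8820 = 4.5421
Higher: breed at age 1 (6.5274).

6.53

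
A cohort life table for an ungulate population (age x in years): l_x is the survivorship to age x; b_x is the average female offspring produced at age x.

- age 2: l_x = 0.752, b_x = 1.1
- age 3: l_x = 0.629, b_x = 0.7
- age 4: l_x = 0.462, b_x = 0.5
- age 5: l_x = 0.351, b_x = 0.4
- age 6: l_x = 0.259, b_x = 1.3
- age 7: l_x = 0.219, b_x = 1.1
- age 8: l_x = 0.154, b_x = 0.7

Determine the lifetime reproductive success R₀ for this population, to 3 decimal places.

2.324

R₀ = Σ l_x b_x:
  age 2: 0.752 × 1.1 = 0.8272
  age 3: 0.629 × 0.7 = 0.4403
  age 4: 0.462 × 0.5 = 0.2310
  age 5: 0.351 × 0.4 = 0.1404
  age 6: 0.259 × 1.3 = 0.3367
  age 7: 0.219 × 1.1 = 0.2409
  age 8: 0.154 × 0.7 = 0.1078
R₀ = 0.8272 + 0.4403 + 0.2310 + 0.1404 + 0.3367 + 0.2409 + 0.1078 = 2.3243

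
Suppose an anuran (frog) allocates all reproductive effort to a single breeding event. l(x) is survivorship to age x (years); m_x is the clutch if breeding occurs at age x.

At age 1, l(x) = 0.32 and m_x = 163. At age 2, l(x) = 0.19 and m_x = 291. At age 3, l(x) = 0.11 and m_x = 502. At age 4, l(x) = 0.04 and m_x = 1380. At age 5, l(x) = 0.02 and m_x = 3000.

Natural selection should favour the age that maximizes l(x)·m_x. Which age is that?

5

Expected offspring if breeding at age x = l(x) × m_x:
  age 1: 0.32 × 163 = 52.160
  age 2: 0.19 × 291 = 55.290
  age 3: 0.11 × 502 = 55.220
  age 4: 0.04 × 1380 = 55.200
  age 5: 0.02 × 3000 = 60.000
Maximum at age 5 (60.000).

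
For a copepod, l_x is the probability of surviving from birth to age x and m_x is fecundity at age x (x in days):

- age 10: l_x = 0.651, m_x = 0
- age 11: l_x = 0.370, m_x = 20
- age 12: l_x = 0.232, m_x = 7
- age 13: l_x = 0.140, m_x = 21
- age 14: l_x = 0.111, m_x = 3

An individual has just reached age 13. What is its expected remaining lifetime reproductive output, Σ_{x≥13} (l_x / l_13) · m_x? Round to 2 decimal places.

23.38

l_13 = 0.140. Conditional survival from age 13 to x is l_x / l_13.
  x=13: (0.140/0.140) × 21 = 21.0000
  x=14: (0.111/0.140) × 3 = 2.3786
Sum = 21.0000 + 2.3786 = 23.3786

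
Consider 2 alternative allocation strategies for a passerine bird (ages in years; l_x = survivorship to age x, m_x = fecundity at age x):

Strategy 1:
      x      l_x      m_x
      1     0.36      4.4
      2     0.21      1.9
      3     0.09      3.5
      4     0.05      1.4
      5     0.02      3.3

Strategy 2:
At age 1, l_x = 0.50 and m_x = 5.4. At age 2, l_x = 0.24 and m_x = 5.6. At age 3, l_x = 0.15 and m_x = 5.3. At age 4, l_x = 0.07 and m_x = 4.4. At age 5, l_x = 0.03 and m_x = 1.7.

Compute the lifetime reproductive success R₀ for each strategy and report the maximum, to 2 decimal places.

Strategy 1: R₀ = 0.36×4.4 + 0.21×1.9 + 0.09×3.5 + 0.05×1.4 + 0.02×3.3 = 2.4340
Strategy 2: R₀ = 0.50×5.4 + 0.24×5.6 + 0.15×5.3 + 0.07×4.4 + 0.03×1.7 = 5.1980
Highest R₀: strategy 2 with 5.1980.

5.20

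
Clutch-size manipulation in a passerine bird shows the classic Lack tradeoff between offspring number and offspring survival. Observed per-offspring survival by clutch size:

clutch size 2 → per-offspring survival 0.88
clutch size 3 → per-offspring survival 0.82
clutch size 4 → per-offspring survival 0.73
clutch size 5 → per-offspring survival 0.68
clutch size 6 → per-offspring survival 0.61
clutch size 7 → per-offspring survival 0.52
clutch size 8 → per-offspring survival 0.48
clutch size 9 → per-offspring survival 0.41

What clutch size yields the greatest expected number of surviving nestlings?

8

Expected surviving nestlings = c × s(c):
  c=2: 2 × 0.88 = 1.760
  c=3: 3 × 0.82 = 2.460
  c=4: 4 × 0.73 = 2.920
  c=5: 5 × 0.68 = 3.400
  c=6: 6 × 0.61 = 3.660
  c=7: 7 × 0.52 = 3.640
  c=8: 8 × 0.48 = 3.840
  c=9: 9 × 0.41 = 3.690
Maximum at c = 8 (3.840 surviving nestlings).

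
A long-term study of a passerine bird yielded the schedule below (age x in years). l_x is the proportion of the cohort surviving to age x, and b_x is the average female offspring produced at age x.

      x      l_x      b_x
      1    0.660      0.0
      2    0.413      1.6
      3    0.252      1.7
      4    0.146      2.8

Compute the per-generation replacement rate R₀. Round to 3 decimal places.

R₀ = Σ l_x b_x:
  age 1: 0.660 × 0.0 = 0.0000
  age 2: 0.413 × 1.6 = 0.6608
  age 3: 0.252 × 1.7 = 0.4284
  age 4: 0.146 × 2.8 = 0.4088
R₀ = 0.0000 + 0.6608 + 0.4284 + 0.4088 = 1.4980

1.498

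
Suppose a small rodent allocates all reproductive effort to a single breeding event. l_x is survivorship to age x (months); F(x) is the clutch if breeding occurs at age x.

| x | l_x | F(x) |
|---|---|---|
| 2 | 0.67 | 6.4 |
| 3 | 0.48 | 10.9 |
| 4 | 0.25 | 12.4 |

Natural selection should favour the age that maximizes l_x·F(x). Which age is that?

Expected offspring if breeding at age x = l_x × F(x):
  age 2: 0.67 × 6.4 = 4.288
  age 3: 0.48 × 10.9 = 5.232
  age 4: 0.25 × 12.4 = 3.100
Maximum at age 3 (5.232).

3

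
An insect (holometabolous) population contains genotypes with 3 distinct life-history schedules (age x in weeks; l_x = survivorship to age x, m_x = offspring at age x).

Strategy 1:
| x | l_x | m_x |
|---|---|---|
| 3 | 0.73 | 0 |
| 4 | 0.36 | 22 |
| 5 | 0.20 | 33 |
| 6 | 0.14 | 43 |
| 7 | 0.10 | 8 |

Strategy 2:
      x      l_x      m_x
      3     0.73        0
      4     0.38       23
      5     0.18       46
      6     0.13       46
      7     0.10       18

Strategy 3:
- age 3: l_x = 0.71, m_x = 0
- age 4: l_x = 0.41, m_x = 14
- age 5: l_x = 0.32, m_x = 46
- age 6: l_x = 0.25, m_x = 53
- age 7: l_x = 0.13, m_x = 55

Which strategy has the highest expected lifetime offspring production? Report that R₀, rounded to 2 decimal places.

Strategy 1: R₀ = 0.73×0 + 0.36×22 + 0.20×33 + 0.14×43 + 0.10×8 = 21.3400
Strategy 2: R₀ = 0.73×0 + 0.38×23 + 0.18×46 + 0.13×46 + 0.10×18 = 24.8000
Strategy 3: R₀ = 0.71×0 + 0.41×14 + 0.32×46 + 0.25×53 + 0.13×55 = 40.8600
Highest R₀: strategy 3 with 40.8600.

40.86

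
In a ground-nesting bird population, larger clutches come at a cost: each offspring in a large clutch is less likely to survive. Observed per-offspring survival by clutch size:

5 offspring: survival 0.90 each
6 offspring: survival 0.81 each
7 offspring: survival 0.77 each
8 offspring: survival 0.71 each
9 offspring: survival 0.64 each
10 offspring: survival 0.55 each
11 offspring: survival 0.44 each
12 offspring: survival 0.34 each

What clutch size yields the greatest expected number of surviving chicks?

Expected surviving chicks = c × s(c):
  c=5: 5 × 0.90 = 4.500
  c=6: 6 × 0.81 = 4.860
  c=7: 7 × 0.77 = 5.390
  c=8: 8 × 0.71 = 5.680
  c=9: 9 × 0.64 = 5.760
  c=10: 10 × 0.55 = 5.500
  c=11: 11 × 0.44 = 4.840
  c=12: 12 × 0.34 = 4.080
Maximum at c = 9 (5.760 surviving chicks).

9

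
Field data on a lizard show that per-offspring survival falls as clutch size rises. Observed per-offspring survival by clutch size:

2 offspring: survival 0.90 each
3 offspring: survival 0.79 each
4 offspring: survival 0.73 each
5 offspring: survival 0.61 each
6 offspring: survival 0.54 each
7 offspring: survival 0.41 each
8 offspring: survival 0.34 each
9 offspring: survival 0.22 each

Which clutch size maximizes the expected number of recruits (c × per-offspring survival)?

6

Expected recruits = c × s(c):
  c=2: 2 × 0.90 = 1.800
  c=3: 3 × 0.79 = 2.370
  c=4: 4 × 0.73 = 2.920
  c=5: 5 × 0.61 = 3.050
  c=6: 6 × 0.54 = 3.240
  c=7: 7 × 0.41 = 2.870
  c=8: 8 × 0.34 = 2.720
  c=9: 9 × 0.22 = 1.980
Maximum at c = 6 (3.240 recruits).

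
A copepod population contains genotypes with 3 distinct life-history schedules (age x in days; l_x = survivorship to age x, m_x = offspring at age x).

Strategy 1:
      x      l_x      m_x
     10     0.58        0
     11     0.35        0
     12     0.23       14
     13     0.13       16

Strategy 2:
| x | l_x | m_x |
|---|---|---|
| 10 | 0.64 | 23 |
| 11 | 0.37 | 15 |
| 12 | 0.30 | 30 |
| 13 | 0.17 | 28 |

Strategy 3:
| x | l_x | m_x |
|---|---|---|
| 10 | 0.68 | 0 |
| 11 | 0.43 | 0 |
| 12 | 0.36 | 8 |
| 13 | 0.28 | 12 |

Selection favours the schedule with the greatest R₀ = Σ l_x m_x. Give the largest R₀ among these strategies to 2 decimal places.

Strategy 1: R₀ = 0.58×0 + 0.35×0 + 0.23×14 + 0.13×16 = 5.3000
Strategy 2: R₀ = 0.64×23 + 0.37×15 + 0.30×30 + 0.17×28 = 34.0300
Strategy 3: R₀ = 0.68×0 + 0.43×0 + 0.36×8 + 0.28×12 = 6.2400
Highest R₀: strategy 2 with 34.0300.

34.03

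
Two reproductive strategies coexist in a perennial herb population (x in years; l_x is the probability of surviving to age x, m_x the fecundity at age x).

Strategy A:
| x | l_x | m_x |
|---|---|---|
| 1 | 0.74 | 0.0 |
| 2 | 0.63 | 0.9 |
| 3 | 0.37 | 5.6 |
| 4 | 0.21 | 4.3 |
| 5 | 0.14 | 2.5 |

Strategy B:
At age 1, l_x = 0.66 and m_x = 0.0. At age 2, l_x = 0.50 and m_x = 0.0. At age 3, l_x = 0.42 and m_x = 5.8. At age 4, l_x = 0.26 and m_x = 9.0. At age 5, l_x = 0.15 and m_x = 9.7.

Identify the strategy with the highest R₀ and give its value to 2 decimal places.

Strategy A: R₀ = 0.74×0.0 + 0.63×0.9 + 0.37×5.6 + 0.21×4.3 + 0.14×2.5 = 3.8920
Strategy B: R₀ = 0.66×0.0 + 0.50×0.0 + 0.42×5.8 + 0.26×9.0 + 0.15×9.7 = 6.2310
Highest R₀: strategy B with 6.2310.

6.23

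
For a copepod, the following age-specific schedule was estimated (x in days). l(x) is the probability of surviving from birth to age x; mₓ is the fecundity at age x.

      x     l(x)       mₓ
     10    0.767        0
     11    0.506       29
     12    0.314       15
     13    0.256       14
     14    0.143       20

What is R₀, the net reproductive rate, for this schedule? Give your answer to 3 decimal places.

25.828

R₀ = Σ l(x) mₓ:
  age 10: 0.767 × 0 = 0.0000
  age 11: 0.506 × 29 = 14.6740
  age 12: 0.314 × 15 = 4.7100
  age 13: 0.256 × 14 = 3.5840
  age 14: 0.143 × 20 = 2.8600
R₀ = 0.0000 + 14.6740 + 4.7100 + 3.5840 + 2.8600 = 25.8280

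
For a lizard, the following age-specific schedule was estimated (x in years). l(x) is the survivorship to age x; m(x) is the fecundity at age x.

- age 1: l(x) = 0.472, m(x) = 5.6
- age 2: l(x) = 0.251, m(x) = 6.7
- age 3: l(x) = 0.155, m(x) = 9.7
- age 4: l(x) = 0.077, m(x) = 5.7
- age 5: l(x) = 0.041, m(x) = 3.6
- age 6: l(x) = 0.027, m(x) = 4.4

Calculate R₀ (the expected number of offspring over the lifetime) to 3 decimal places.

6.534

R₀ = Σ l(x) m(x):
  age 1: 0.472 × 5.6 = 2.6432
  age 2: 0.251 × 6.7 = 1.6817
  age 3: 0.155 × 9.7 = 1.5035
  age 4: 0.077 × 5.7 = 0.4389
  age 5: 0.041 × 3.6 = 0.1476
  age 6: 0.027 × 4.4 = 0.1188
R₀ = 2.6432 + 1.6817 + 1.5035 + 0.4389 + 0.1476 + 0.1188 = 6.5337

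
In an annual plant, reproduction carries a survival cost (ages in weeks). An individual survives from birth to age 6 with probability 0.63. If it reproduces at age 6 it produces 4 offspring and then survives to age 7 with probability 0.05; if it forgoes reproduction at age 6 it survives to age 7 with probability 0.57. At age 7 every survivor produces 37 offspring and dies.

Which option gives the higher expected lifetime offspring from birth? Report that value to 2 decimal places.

breed at age 6: R₀ = 0.63 × (4 + 0.05 × 37) = 0.63 × 5.8500 = 3.6855
delay to age 7: R₀ = 0.63 × (0.57 × 37) = 0.63 × 21.0900 = 13.2867
Higher: delay to age 7 (13.2867).

13.29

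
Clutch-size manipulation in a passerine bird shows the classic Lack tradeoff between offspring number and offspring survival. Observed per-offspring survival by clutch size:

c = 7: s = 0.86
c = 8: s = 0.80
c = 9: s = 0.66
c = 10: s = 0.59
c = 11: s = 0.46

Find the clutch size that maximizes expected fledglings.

8

Expected fledglings = c × s(c):
  c=7: 7 × 0.86 = 6.020
  c=8: 8 × 0.80 = 6.400
  c=9: 9 × 0.66 = 5.940
  c=10: 10 × 0.59 = 5.900
  c=11: 11 × 0.46 = 5.060
Maximum at c = 8 (6.400 fledglings).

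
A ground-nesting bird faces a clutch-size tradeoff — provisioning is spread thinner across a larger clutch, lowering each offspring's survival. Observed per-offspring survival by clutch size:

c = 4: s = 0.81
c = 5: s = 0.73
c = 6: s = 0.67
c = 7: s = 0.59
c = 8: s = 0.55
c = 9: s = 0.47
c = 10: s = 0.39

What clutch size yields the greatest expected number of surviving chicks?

8

Expected surviving chicks = c × s(c):
  c=4: 4 × 0.81 = 3.240
  c=5: 5 × 0.73 = 3.650
  c=6: 6 × 0.67 = 4.020
  c=7: 7 × 0.59 = 4.130
  c=8: 8 × 0.55 = 4.400
  c=9: 9 × 0.47 = 4.230
  c=10: 10 × 0.39 = 3.900
Maximum at c = 8 (4.400 surviving chicks).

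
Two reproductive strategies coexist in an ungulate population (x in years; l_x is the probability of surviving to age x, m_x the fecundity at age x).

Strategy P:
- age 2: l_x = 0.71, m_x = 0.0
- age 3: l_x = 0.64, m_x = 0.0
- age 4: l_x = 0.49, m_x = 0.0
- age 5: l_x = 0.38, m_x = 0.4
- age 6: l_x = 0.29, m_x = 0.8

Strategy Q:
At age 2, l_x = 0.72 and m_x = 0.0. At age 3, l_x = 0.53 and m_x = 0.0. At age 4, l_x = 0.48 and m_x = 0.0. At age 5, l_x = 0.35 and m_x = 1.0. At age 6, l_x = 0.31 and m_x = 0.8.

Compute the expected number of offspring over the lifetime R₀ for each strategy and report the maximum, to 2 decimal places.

Strategy P: R₀ = 0.71×0.0 + 0.64×0.0 + 0.49×0.0 + 0.38×0.4 + 0.29×0.8 = 0.3840
Strategy Q: R₀ = 0.72×0.0 + 0.53×0.0 + 0.48×0.0 + 0.35×1.0 + 0.31×0.8 = 0.5980
Highest R₀: strategy Q with 0.5980.

0.60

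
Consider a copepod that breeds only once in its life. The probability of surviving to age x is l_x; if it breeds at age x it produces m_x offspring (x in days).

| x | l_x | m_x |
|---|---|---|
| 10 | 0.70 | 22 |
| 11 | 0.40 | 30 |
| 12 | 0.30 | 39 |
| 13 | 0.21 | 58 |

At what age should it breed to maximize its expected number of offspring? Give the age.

10

Expected offspring if breeding at age x = l_x × m_x:
  age 10: 0.70 × 22 = 15.400
  age 11: 0.40 × 30 = 12.000
  age 12: 0.30 × 39 = 11.700
  age 13: 0.21 × 58 = 12.180
Maximum at age 10 (15.400).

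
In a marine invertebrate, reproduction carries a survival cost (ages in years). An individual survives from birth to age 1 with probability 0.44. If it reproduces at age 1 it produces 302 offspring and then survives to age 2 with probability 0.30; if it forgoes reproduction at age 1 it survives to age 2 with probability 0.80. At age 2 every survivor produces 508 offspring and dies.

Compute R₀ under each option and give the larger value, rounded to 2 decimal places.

199.94

breed at age 1: R₀ = 0.44 × (302 + 0.30 × 508) = 0.44 × 454.4000 = 199.9360
delay to age 2: R₀ = 0.44 × (0.80 × 508) = 0.44 × 406.4000 = 178.8160
Higher: breed at age 1 (199.9360).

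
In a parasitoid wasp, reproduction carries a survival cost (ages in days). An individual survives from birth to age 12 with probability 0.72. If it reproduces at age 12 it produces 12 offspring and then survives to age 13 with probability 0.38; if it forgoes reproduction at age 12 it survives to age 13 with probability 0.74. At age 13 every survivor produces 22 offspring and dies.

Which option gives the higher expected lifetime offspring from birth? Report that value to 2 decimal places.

breed at age 12: R₀ = 0.72 × (12 + 0.38 × 22) = 0.72 × 20.3600 = 14.6592
delay to age 13: R₀ = 0.72 × (0.74 × 22) = 0.72 × 16.2800 = 11.7216
Higher: breed at age 12 (14.6592).

14.66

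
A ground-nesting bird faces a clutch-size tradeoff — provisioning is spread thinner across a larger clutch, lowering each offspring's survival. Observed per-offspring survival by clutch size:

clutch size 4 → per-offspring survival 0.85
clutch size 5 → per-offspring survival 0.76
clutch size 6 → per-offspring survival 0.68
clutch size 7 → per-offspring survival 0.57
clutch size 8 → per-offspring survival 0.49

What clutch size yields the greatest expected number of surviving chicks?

6

Expected surviving chicks = c × s(c):
  c=4: 4 × 0.85 = 3.400
  c=5: 5 × 0.76 = 3.800
  c=6: 6 × 0.68 = 4.080
  c=7: 7 × 0.57 = 3.990
  c=8: 8 × 0.49 = 3.920
Maximum at c = 6 (4.080 surviving chicks).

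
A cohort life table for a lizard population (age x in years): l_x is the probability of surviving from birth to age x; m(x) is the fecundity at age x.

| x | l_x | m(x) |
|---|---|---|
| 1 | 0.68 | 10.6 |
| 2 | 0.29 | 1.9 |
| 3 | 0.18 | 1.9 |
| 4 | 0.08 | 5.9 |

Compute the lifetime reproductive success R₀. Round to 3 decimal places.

R₀ = Σ l_x m(x):
  age 1: 0.68 × 10.6 = 7.2080
  age 2: 0.29 × 1.9 = 0.5510
  age 3: 0.18 × 1.9 = 0.3420
  age 4: 0.08 × 5.9 = 0.4720
R₀ = 7.2080 + 0.5510 + 0.3420 + 0.4720 = 8.5730

8.573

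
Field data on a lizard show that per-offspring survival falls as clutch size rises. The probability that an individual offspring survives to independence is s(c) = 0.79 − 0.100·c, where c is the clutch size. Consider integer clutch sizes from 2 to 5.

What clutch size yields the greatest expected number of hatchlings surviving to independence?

Expected hatchlings surviving to independence = c × s(c):
  c=2: 2 × 0.590 = 1.180
  c=3: 3 × 0.490 = 1.470
  c=4: 4 × 0.390 = 1.560
  c=5: 5 × 0.290 = 1.450
Maximum at c = 4 (1.560 hatchlings surviving to independence).

4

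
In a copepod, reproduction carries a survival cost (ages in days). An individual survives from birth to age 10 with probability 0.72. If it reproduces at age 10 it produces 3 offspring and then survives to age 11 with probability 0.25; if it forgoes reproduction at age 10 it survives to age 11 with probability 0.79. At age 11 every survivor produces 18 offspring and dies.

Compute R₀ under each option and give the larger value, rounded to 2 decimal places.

breed at age 10: R₀ = 0.72 × (3 + 0.25 × 18) = 0.72 × 7.5000 = 5.4000
delay to age 11: R₀ = 0.72 × (0.79 × 18) = 0.72 × 14.2200 = 10.2384
Higher: delay to age 11 (10.2384).

10.24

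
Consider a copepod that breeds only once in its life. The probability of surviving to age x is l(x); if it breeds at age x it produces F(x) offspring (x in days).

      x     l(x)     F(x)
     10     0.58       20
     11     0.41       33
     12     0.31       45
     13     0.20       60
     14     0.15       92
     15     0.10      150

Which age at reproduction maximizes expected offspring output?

15

Expected offspring if breeding at age x = l(x) × F(x):
  age 10: 0.58 × 20 = 11.600
  age 11: 0.41 × 33 = 13.530
  age 12: 0.31 × 45 = 13.950
  age 13: 0.20 × 60 = 12.000
  age 14: 0.15 × 92 = 13.800
  age 15: 0.10 × 150 = 15.000
Maximum at age 15 (15.000).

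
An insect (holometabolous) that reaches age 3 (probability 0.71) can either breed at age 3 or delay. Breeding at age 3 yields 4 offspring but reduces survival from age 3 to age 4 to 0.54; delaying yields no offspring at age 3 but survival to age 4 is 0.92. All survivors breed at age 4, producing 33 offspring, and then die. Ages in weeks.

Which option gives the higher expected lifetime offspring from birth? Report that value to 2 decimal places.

breed at age 3: R₀ = 0.71 × (4 + 0.54 × 33) = 0.71 × 21.8200 = 15.4922
delay to age 4: R₀ = 0.71 × (0.92 × 33) = 0.71 × 30.3600 = 21.5556
Higher: delay to age 4 (21.5556).

21.56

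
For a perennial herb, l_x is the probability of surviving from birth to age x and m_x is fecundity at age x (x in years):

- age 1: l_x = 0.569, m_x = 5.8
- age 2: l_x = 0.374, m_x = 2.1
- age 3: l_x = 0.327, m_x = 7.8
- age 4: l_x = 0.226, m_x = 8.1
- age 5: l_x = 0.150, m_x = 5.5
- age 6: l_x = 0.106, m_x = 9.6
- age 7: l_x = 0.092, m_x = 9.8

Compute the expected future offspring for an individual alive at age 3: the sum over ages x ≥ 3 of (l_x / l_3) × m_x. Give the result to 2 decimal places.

21.79

l_3 = 0.327. Conditional survival from age 3 to x is l_x / l_3.
  x=3: (0.327/0.327) × 7.8 = 7.8000
  x=4: (0.226/0.327) × 8.1 = 5.5982
  x=5: (0.150/0.327) × 5.5 = 2.5229
  x=6: (0.106/0.327) × 9.6 = 3.1119
  x=7: (0.092/0.327) × 9.8 = 2.7572
Sum = 7.8000 + 5.5982 + 2.5229 + 3.1119 + 2.7572 = 21.7902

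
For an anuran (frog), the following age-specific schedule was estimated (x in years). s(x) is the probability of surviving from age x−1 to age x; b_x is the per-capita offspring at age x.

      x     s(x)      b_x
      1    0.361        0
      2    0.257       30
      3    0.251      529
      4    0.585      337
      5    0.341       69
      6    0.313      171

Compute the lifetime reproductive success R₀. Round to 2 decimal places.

Survivorship from birth: l_x = s_1·s_2·…·s_x.
  l_1 = 0.36100
  l_2 = 0.09278
  l_3 = 0.02329
  l_4 = 0.01362
  l_5 = 0.00465
  l_6 = 0.00145
R₀ = Σ l_x b_x:
  age 1: 0.36100 × 0 = 0.0000
  age 2: 0.09278 × 30 = 2.7834
  age 3: 0.02329 × 529 = 12.3204
  age 4: 0.01362 × 337 = 4.5899
  age 5: 0.00465 × 69 = 0.3208
  age 6: 0.00145 × 171 = 0.2479
R₀ = 0.0000 + 2.7834 + 12.3204 + 4.5899 + 0.3208 + 0.2479 = 20.2626

20.26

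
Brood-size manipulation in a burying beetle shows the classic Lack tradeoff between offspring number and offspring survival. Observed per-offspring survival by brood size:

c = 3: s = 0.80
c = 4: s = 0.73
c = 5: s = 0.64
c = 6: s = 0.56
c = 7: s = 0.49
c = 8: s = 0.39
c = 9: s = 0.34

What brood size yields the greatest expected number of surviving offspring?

7

Expected surviving offspring = c × s(c):
  c=3: 3 × 0.80 = 2.400
  c=4: 4 × 0.73 = 2.920
  c=5: 5 × 0.64 = 3.200
  c=6: 6 × 0.56 = 3.360
  c=7: 7 × 0.49 = 3.430
  c=8: 8 × 0.39 = 3.120
  c=9: 9 × 0.34 = 3.060
Maximum at c = 7 (3.430 surviving offspring).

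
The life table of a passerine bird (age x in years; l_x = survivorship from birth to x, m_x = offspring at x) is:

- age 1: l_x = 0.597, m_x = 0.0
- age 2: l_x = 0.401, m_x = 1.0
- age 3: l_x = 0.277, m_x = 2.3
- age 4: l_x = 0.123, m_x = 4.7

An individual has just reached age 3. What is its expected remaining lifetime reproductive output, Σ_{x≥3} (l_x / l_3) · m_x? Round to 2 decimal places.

4.39

l_3 = 0.277. Conditional survival from age 3 to x is l_x / l_3.
  x=3: (0.277/0.277) × 2.3 = 2.3000
  x=4: (0.123/0.277) × 4.7 = 2.0870
Sum = 2.3000 + 2.0870 = 4.3870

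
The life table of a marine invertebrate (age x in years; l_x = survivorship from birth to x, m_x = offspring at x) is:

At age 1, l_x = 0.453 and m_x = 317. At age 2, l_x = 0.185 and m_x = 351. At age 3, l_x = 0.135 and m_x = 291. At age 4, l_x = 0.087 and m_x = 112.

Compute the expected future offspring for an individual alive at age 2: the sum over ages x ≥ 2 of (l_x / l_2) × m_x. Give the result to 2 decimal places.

l_2 = 0.185. Conditional survival from age 2 to x is l_x / l_2.
  x=2: (0.185/0.185) × 351 = 351.0000
  x=3: (0.135/0.185) × 291 = 212.3514
  x=4: (0.087/0.185) × 112 = 52.6703
Sum = 351.0000 + 212.3514 + 52.6703 = 616.0216

616.02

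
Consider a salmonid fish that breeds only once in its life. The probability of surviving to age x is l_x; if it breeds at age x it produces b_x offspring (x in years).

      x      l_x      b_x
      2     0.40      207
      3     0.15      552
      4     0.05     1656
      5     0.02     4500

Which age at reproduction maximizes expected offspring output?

5

Expected offspring if breeding at age x = l_x × b_x:
  age 2: 0.40 × 207 = 82.800
  age 3: 0.15 × 552 = 82.800
  age 4: 0.05 × 1656 = 82.800
  age 5: 0.02 × 4500 = 90.000
Maximum at age 5 (90.000).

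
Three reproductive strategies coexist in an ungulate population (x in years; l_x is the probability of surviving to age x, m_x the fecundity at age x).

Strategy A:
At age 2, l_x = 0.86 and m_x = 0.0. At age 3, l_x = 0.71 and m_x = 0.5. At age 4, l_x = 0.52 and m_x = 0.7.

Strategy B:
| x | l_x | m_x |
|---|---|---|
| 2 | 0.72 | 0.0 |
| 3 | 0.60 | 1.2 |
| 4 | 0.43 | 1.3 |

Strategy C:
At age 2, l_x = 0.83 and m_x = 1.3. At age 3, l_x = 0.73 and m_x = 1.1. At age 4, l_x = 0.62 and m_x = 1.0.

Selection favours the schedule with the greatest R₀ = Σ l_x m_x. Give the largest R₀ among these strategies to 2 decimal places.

2.50

Strategy A: R₀ = 0.86×0.0 + 0.71×0.5 + 0.52×0.7 = 0.7190
Strategy B: R₀ = 0.72×0.0 + 0.60×1.2 + 0.43×1.3 = 1.2790
Strategy C: R₀ = 0.83×1.3 + 0.73×1.1 + 0.62×1.0 = 2.5020
Highest R₀: strategy C with 2.5020.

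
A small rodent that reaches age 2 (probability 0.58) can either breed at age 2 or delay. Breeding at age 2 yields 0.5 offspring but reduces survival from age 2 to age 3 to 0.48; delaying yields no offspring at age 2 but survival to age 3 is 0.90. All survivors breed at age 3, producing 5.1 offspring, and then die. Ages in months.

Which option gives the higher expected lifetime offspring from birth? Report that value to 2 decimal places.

breed at age 2: R₀ = 0.58 × (0.5 + 0.48 × 5.1) = 0.58 × 2.9480 = 1.7098
delay to age 3: R₀ = 0.58 × (0.90 × 5.1) = 0.58 × 4.5900 = 2.6622
Higher: delay to age 3 (2.6622).

2.66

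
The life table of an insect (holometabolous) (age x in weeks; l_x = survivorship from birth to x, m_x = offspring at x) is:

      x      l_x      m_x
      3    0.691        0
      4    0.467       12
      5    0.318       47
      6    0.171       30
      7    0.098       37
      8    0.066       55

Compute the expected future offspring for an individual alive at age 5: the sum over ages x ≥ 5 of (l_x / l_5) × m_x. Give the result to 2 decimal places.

l_5 = 0.318. Conditional survival from age 5 to x is l_x / l_5.
  x=5: (0.318/0.318) × 47 = 47.0000
  x=6: (0.171/0.318) × 30 = 16.1321
  x=7: (0.098/0.318) × 37 = 11.4025
  x=8: (0.066/0.318) × 55 = 11.4151
Sum = 47.0000 + 16.1321 + 11.4025 + 11.4151 = 85.9497

85.95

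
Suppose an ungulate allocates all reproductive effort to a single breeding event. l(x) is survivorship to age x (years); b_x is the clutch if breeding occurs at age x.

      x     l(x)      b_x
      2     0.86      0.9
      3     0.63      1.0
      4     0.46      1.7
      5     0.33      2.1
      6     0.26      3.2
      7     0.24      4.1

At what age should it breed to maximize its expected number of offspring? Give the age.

Expected offspring if breeding at age x = l(x) × b_x:
  age 2: 0.86 × 0.9 = 0.774
  age 3: 0.63 × 1.0 = 0.630
  age 4: 0.46 × 1.7 = 0.782
  age 5: 0.33 × 2.1 = 0.693
  age 6: 0.26 × 3.2 = 0.832
  age 7: 0.24 × 4.1 = 0.984
Maximum at age 7 (0.984).

7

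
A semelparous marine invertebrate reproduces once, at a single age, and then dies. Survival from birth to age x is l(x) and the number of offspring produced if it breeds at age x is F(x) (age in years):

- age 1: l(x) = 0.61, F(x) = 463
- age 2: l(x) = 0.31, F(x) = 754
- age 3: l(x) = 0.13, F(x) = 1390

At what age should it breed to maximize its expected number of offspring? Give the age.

Expected offspring if breeding at age x = l(x) × F(x):
  age 1: 0.61 × 463 = 282.430
  age 2: 0.31 × 754 = 233.740
  age 3: 0.13 × 1390 = 180.700
Maximum at age 1 (282.430).

1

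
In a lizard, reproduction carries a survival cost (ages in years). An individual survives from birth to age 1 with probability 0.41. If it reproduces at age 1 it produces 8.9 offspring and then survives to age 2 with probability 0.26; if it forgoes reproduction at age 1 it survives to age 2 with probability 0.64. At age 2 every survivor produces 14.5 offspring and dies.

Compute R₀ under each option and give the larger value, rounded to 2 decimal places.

breed at age 1: R₀ = 0.41 × (8.9 + 0.26 × 14.5) = 0.41 × 12.6700 = 5.1947
delay to age 2: R₀ = 0.41 × (0.64 × 14.5) = 0.41 × 9.2800 = 3.8048
Higher: breed at age 1 (5.1947).

5.19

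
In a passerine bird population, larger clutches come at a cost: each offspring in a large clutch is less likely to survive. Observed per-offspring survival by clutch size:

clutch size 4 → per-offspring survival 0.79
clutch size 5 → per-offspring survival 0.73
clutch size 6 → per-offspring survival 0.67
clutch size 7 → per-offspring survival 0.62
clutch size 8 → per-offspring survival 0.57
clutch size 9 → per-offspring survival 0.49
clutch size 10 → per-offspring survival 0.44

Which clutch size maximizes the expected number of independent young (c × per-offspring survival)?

Expected independent young = c × s(c):
  c=4: 4 × 0.79 = 3.160
  c=5: 5 × 0.73 = 3.650
  c=6: 6 × 0.67 = 4.020
  c=7: 7 × 0.62 = 4.340
  c=8: 8 × 0.57 = 4.560
  c=9: 9 × 0.49 = 4.410
  c=10: 10 × 0.44 = 4.400
Maximum at c = 8 (4.560 independent young).

8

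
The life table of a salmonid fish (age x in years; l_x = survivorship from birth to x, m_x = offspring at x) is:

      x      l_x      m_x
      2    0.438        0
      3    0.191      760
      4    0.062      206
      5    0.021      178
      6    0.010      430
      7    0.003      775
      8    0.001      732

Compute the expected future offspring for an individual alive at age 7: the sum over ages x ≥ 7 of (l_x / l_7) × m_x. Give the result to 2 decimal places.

l_7 = 0.003. Conditional survival from age 7 to x is l_x / l_7.
  x=7: (0.003/0.003) × 775 = 775.0000
  x=8: (0.001/0.003) × 732 = 244.0000
Sum = 775.0000 + 244.0000 = 1019.0000

1019.00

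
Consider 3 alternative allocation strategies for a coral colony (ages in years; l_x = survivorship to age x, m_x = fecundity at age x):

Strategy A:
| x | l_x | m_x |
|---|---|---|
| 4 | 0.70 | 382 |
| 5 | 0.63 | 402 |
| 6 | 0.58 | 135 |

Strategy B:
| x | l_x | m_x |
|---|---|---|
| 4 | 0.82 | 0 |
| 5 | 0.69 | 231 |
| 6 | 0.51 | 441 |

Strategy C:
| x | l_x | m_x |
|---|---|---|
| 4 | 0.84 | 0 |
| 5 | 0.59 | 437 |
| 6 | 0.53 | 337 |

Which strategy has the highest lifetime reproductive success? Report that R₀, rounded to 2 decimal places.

Strategy A: R₀ = 0.70×382 + 0.63×402 + 0.58×135 = 598.9600
Strategy B: R₀ = 0.82×0 + 0.69×231 + 0.51×441 = 384.3000
Strategy C: R₀ = 0.84×0 + 0.59×437 + 0.53×337 = 436.4400
Highest R₀: strategy A with 598.9600.

598.96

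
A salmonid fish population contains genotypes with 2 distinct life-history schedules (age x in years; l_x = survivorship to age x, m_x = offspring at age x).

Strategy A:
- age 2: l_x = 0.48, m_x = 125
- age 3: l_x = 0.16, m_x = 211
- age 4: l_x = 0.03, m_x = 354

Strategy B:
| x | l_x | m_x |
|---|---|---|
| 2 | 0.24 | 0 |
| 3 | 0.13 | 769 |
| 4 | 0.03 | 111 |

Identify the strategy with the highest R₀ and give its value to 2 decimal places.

Strategy A: R₀ = 0.48×125 + 0.16×211 + 0.03×354 = 104.3800
Strategy B: R₀ = 0.24×0 + 0.13×769 + 0.03×111 = 103.3000
Highest R₀: strategy A with 104.3800.

104.38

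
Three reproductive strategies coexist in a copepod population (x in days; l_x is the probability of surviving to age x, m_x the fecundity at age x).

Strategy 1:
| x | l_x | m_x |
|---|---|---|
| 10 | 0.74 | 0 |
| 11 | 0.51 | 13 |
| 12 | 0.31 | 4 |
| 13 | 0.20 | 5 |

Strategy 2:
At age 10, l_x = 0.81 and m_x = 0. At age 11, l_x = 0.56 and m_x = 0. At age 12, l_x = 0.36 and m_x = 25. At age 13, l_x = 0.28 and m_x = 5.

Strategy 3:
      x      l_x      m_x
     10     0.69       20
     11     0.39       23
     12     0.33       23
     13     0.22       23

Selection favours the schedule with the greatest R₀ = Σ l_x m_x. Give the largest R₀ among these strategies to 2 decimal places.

Strategy 1: R₀ = 0.74×0 + 0.51×13 + 0.31×4 + 0.20×5 = 8.8700
Strategy 2: R₀ = 0.81×0 + 0.56×0 + 0.36×25 + 0.28×5 = 10.4000
Strategy 3: R₀ = 0.69×20 + 0.39×23 + 0.33×23 + 0.22×23 = 35.4200
Highest R₀: strategy 3 with 35.4200.

35.42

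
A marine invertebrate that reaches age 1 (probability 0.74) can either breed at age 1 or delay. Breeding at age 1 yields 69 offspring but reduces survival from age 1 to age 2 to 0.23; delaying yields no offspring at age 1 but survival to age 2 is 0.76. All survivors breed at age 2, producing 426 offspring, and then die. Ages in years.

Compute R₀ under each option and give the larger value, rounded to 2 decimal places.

breed at age 1: R₀ = 0.74 × (69 + 0.23 × 426) = 0.74 × 166.9800 = 123.5652
delay to age 2: R₀ = 0.74 × (0.76 × 426) = 0.74 × 323.7600 = 239.5824
Higher: delay to age 2 (239.5824).

239.58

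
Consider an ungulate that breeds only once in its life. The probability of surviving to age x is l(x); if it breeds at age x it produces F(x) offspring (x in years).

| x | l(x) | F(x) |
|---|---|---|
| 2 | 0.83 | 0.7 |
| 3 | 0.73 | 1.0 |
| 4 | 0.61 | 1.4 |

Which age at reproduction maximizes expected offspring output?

Expected offspring if breeding at age x = l(x) × F(x):
  age 2: 0.83 × 0.7 = 0.581
  age 3: 0.73 × 1.0 = 0.730
  age 4: 0.61 × 1.4 = 0.854
Maximum at age 4 (0.854).

4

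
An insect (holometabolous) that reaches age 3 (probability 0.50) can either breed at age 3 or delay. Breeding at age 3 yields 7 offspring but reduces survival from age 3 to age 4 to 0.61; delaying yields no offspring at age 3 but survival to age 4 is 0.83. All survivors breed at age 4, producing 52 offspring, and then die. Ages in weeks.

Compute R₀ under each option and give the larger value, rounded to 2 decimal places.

21.58

breed at age 3: R₀ = 0.50 × (7 + 0.61 × 52) = 0.50 × 38.7200 = 19.3600
delay to age 4: R₀ = 0.50 × (0.83 × 52) = 0.50 × 43.1600 = 21.5800
Higher: delay to age 4 (21.5800).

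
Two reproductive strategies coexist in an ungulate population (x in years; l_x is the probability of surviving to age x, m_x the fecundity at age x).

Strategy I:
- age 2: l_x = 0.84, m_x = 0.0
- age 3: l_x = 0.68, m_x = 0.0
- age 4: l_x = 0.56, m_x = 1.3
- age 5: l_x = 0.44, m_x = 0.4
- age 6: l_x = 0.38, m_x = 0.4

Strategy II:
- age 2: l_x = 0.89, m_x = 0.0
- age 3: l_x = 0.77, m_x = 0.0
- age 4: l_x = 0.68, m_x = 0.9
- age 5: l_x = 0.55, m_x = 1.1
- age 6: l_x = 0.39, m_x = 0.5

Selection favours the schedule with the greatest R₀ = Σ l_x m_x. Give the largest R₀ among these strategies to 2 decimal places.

1.41

Strategy I: R₀ = 0.84×0.0 + 0.68×0.0 + 0.56×1.3 + 0.44×0.4 + 0.38×0.4 = 1.0560
Strategy II: R₀ = 0.89×0.0 + 0.77×0.0 + 0.68×0.9 + 0.55×1.1 + 0.39×0.5 = 1.4120
Highest R₀: strategy II with 1.4120.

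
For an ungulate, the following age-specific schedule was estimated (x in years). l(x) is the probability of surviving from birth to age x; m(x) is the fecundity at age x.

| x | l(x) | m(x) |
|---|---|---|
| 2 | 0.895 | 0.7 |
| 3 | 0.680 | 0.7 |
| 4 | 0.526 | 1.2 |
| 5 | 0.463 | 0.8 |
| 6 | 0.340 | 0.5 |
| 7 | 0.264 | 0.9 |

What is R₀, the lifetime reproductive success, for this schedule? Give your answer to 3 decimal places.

2.512

R₀ = Σ l(x) m(x):
  age 2: 0.895 × 0.7 = 0.6265
  age 3: 0.680 × 0.7 = 0.4760
  age 4: 0.526 × 1.2 = 0.6312
  age 5: 0.463 × 0.8 = 0.3704
  age 6: 0.340 × 0.5 = 0.1700
  age 7: 0.264 × 0.9 = 0.2376
R₀ = 0.6265 + 0.4760 + 0.6312 + 0.3704 + 0.1700 + 0.2376 = 2.5117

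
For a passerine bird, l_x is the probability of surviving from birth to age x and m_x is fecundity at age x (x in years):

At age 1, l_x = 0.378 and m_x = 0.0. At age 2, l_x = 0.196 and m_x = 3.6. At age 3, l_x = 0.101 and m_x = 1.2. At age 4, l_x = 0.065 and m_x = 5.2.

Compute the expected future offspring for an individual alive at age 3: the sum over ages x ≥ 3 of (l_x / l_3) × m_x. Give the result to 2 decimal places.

4.55

l_3 = 0.101. Conditional survival from age 3 to x is l_x / l_3.
  x=3: (0.101/0.101) × 1.2 = 1.2000
  x=4: (0.065/0.101) × 5.2 = 3.3465
Sum = 1.2000 + 3.3465 = 4.5465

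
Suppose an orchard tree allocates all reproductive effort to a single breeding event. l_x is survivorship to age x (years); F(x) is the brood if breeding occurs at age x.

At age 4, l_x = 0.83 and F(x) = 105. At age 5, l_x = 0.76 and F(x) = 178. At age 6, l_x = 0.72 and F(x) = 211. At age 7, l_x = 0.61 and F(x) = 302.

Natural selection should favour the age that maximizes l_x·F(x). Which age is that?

7

Expected offspring if breeding at age x = l_x × F(x):
  age 4: 0.83 × 105 = 87.150
  age 5: 0.76 × 178 = 135.280
  age 6: 0.72 × 211 = 151.920
  age 7: 0.61 × 302 = 184.220
Maximum at age 7 (184.220).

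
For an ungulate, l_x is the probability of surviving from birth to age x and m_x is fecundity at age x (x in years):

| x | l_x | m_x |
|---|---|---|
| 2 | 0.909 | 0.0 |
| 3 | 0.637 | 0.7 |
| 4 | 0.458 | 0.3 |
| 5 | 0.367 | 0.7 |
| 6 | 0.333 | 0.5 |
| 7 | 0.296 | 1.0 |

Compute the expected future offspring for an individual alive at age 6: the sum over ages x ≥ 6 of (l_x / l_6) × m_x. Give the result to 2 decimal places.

1.39

l_6 = 0.333. Conditional survival from age 6 to x is l_x / l_6.
  x=6: (0.333/0.333) × 0.5 = 0.5000
  x=7: (0.296/0.333) × 1.0 = 0.8889
Sum = 0.5000 + 0.8889 = 1.3889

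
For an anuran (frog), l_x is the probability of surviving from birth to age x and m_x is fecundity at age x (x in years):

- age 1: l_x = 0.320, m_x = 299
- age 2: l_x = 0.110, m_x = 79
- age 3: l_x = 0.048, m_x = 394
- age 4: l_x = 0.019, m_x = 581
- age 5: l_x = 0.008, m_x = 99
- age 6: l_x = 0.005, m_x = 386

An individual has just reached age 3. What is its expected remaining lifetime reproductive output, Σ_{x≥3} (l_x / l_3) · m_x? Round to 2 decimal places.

l_3 = 0.048. Conditional survival from age 3 to x is l_x / l_3.
  x=3: (0.048/0.048) × 394 = 394.0000
  x=4: (0.019/0.048) × 581 = 229.9792
  x=5: (0.008/0.048) × 99 = 16.5000
  x=6: (0.005/0.048) × 386 = 40.2083
Sum = 394.0000 + 229.9792 + 16.5000 + 40.2083 = 680.6875

680.69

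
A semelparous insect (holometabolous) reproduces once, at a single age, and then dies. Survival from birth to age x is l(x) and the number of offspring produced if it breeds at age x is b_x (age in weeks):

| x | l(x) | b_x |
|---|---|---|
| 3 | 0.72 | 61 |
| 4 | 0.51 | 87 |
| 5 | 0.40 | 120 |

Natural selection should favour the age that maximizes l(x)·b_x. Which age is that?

5

Expected offspring if breeding at age x = l(x) × b_x:
  age 3: 0.72 × 61 = 43.920
  age 4: 0.51 × 87 = 44.370
  age 5: 0.40 × 120 = 48.000
Maximum at age 5 (48.000).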